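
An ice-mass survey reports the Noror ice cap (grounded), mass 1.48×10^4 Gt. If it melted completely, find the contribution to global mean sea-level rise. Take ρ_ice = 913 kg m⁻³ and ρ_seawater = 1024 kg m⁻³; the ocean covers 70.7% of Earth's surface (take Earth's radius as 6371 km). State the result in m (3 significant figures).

Noror: 1.48×10^4 Gt = 1.480×10^16 kg; dividing by ρ_w = 1024 kg m⁻³ gives 1.445×10^13 m³ of water.
Spread over 3.61×10^14 m² of ocean, Δh = 1.445×10^13 / 3.61×10^14 = 0.0401 m.

≈ 0.0401 m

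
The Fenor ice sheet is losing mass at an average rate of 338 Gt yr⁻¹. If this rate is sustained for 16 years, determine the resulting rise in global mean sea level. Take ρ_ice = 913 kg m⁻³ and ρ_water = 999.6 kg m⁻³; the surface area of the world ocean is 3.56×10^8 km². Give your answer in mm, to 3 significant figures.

≈ 15.2 mm

Total mass lost = 338 Gt/yr × 16 yr = 5408 Gt = 5.408×10^15 kg.
ρ_w = 999.6 kg m⁻³, so water volume = 5.408×10^15 / 999.6 = 5.410×10^12 m³.
Δh = 5.410×10^12 / 3.56×10^14 = 0.0152 m = 15.2 mm.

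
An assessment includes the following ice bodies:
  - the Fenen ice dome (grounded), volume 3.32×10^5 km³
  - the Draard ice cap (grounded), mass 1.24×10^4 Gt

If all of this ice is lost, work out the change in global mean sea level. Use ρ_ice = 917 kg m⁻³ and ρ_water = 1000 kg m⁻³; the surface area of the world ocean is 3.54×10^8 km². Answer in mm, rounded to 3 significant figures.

≈ 895 mm

Fenen: 3.32×10^5 km³ × (917/1000) = 3.044×10^5 km³ of water.
Draard: 1.24×10^4 Gt = 1.240×10^16 kg; dividing by ρ_w = 1000 kg m⁻³ gives 1.240×10^13 m³ of water.
Total added water ≈ 3.168×10^14 m³ over 3.54×10^14 m² → Δh = 0.895 m = 895 mm.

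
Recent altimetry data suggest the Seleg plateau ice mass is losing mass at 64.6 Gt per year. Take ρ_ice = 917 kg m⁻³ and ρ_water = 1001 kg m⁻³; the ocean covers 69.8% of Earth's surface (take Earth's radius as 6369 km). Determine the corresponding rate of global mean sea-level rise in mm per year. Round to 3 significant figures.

≈ 0.181 mm/yr

ρ_w = 1001 kg m⁻³. Annual water volume added = 64.6 Gt / ρ_w = 6.460×10^13 kg / 1001 kg m⁻³ = 6.454×10^10 m³.
Δh per year = 6.454×10^10 / 3.56×10^14 = 1.81×10^-4 m = 0.181 mm.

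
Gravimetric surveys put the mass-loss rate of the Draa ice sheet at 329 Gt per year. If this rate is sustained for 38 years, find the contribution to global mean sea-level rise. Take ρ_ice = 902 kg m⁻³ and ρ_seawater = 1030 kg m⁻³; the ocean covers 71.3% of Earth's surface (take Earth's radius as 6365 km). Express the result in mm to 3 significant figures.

Total mass lost = 329 Gt/yr × 38 yr = 1.250×10^4 Gt = 1.250×10^16 kg.
ρ_w = 1030 kg m⁻³, so water volume = 1.250×10^16 / 1030 = 1.214×10^13 m³.
Δh = 1.214×10^13 / 3.63×10^14 = 0.0334 m = 33.4 mm.

≈ 33.4 mm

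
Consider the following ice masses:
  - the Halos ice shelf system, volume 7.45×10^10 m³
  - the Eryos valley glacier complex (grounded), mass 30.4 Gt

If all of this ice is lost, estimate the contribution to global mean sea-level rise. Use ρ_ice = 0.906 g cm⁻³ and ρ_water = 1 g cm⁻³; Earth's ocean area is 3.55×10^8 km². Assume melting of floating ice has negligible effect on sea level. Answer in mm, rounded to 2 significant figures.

The Halos ice shelf system is floating and already displaces its own weight of water, so its melt adds essentially nothing to sea level.
Eryos: 30.4 Gt = 3.040×10^13 kg; dividing by ρ_w = 1 g cm⁻³ = 1000 kg m⁻³ gives 3.040×10^10 m³ of water.
Total added water ≈ 3.040×10^10 m³ over 3.55×10^14 m² → Δh = 8.56×10^-5 m = 0.086 mm.

≈ 0.086 mm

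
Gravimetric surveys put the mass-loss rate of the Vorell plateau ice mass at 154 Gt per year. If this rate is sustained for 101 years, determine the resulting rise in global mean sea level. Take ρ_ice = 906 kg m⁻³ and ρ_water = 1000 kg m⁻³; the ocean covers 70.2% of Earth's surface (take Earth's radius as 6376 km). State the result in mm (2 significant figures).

≈ 43 mm

Total mass lost = 154 Gt/yr × 101 yr = 1.555×10^4 Gt = 1.555×10^16 kg.
ρ_w = 1000 kg m⁻³, so water volume = 1.555×10^16 / 1000 = 1.555×10^13 m³.
Δh = 1.555×10^13 / 3.59×10^14 = 0.0434 m = 43 mm.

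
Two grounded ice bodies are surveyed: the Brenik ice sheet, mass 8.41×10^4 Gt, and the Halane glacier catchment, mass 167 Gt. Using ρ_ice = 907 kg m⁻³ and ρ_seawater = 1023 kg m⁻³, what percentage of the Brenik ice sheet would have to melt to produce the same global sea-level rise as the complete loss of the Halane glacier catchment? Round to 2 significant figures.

Equal sea-level rise means equal mass of meltwater, i.e. equal mass of ice lost.
Ice mass of Halane: 1.670×10^14 kg; ice mass of Brenik: 8.410×10^16 kg.
Fraction required = 1.670×10^14 / 8.410×10^16 = 1.99×10^-3 → 0.20 %.

≈ 0.20 %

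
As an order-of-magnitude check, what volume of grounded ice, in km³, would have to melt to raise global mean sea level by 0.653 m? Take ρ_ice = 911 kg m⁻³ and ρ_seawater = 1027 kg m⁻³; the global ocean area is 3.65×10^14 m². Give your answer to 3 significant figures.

Required water volume = Δh × A = 0.653 m × 3.65×10^14 m² = 2.383×10^14 m³ = 2.383×10^5 km³.
Ice volume = water volume × ρ_w/ρ_ice = 2.383×10^5 × 1027/911 = 2.69×10^5 km³.

≈ 2.69×10^5 km³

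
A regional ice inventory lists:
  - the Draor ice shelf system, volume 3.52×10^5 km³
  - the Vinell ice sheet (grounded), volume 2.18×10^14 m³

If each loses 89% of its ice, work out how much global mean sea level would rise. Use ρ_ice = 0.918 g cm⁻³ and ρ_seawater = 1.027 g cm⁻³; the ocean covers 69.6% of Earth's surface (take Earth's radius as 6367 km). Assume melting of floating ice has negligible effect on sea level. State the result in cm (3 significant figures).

≈ 48.9 cm

The Draor ice shelf system is floating and already displaces its own weight of water, so its melt adds essentially nothing to sea level.
Vinell: 0.89 × 2.18×10^14 m³ × (918/1027) = 1.734×10^14 m³ of water.
Total added water ≈ 1.734×10^14 m³ over 3.55×10^14 m² → Δh = 0.489 m = 48.9 cm.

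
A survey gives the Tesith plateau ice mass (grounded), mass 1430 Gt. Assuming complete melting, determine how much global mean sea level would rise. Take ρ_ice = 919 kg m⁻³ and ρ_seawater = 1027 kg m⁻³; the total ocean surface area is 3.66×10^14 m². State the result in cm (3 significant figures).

≈ 0.380 cm

Tesith: 1430 Gt = 1.430×10^15 kg; dividing by ρ_w = 1027 kg m⁻³ gives 1.392×10^12 m³ of water.
Spread over 3.66×10^14 m² of ocean, Δh = 1.392×10^12 / 3.66×10^14 = 3.80×10^-3 m = 0.380 cm.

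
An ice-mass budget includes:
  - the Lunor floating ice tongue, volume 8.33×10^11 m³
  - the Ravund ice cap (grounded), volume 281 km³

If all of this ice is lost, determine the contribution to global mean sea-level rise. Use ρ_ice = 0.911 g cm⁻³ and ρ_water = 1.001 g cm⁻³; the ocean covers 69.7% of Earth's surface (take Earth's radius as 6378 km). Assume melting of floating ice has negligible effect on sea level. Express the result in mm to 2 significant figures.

≈ 0.72 mm

The Lunor floating ice tongue is floating and already displaces its own weight of water, so its melt adds essentially nothing to sea level.
Ravund: 281 km³ × (911/1001) = 255.7 km³ of water.
Total added water ≈ 2.557×10^11 m³ over 3.56×10^14 m² → Δh = 7.18×10^-4 m = 0.72 mm.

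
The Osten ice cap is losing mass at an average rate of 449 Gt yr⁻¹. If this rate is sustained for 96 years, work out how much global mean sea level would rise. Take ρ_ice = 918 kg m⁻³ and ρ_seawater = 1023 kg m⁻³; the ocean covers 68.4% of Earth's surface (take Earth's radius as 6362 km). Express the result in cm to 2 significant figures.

≈ 12 cm

Total mass lost = 449 Gt/yr × 96 yr = 4.310×10^4 Gt = 4.310×10^16 kg.
ρ_w = 1023 kg m⁻³, so water volume = 4.310×10^16 / 1023 = 4.213×10^13 m³.
Δh = 4.213×10^13 / 3.48×10^14 = 0.121 m = 12 cm.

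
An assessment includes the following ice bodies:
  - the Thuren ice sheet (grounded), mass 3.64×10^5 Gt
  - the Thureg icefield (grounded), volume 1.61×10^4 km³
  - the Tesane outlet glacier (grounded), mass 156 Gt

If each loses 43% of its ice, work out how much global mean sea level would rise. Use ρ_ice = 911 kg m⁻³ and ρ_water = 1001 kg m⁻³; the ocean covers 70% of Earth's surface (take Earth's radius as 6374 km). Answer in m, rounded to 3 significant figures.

Thuren: 0.43 × 3.64×10^5 Gt = 1.565×10^17 kg; dividing by ρ_w = 1001 kg m⁻³ gives 1.564×10^14 m³ of water.
Thureg: 0.43 × 1.61×10^4 km³ × (911/1001) = 6301 km³ of water.
Tesane: 0.43 × 156 Gt = 6.708×10^13 kg; dividing by ρ_w = 1001 kg m⁻³ gives 6.701×10^10 m³ of water.
Total added water ≈ 1.627×10^14 m³ over 3.57×10^14 m² → Δh = 0.455 m.

≈ 0.455 m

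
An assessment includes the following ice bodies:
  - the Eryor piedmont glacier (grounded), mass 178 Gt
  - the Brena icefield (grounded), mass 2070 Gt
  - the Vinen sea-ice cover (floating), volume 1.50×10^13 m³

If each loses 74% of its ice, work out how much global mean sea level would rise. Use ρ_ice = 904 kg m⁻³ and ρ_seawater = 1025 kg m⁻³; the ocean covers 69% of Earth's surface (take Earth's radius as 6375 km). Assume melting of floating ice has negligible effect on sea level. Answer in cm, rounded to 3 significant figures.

≈ 0.461 cm

Eryor: 0.74 × 178 Gt = 1.317×10^14 kg; dividing by ρ_w = 1025 kg m⁻³ gives 1.285×10^11 m³ of water.
Brena: 0.74 × 2070 Gt = 1.532×10^15 kg; dividing by ρ_w = 1025 kg m⁻³ gives 1.494×10^12 m³ of water.
The Vinen sea-ice cover is floating and already displaces its own weight of water, so its melt adds essentially nothing to sea level.
Total added water ≈ 1.623×10^12 m³ over 3.52×10^14 m² → Δh = 4.61×10^-3 m = 0.461 cm.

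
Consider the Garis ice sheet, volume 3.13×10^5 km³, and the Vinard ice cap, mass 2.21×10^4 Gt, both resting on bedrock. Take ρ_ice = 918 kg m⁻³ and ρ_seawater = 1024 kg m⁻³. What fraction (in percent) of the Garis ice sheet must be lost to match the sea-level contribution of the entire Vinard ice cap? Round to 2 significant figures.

≈ 7.7 %

Equal sea-level rise means equal mass of meltwater, i.e. equal mass of ice lost.
Ice mass of Vinard: 2.210×10^16 kg; ice mass of Garis: 2.873×10^17 kg.
Fraction required = 2.210×10^16 / 2.873×10^17 = 0.0769 → 7.7 %.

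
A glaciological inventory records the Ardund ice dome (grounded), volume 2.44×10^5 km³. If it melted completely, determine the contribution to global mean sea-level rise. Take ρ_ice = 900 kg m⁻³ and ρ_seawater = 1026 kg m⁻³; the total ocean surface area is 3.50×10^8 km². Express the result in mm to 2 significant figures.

Ardund: 2.44×10^5 km³ × (900/1026) = 2.140×10^5 km³ of water.
Spread over 3.50×10^14 m² of ocean, Δh = 2.140×10^14 / 3.50×10^14 = 0.612 m = 610 mm.

≈ 610 mm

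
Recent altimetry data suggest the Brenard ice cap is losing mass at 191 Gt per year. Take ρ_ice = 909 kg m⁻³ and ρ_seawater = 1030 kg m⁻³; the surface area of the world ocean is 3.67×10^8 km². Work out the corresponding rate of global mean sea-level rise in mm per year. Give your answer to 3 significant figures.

≈ 0.505 mm/yr

ρ_w = 1030 kg m⁻³. Annual water volume added = 191 Gt / ρ_w = 1.910×10^14 kg / 1030 kg m⁻³ = 1.854×10^11 m³.
Δh per year = 1.854×10^11 / 3.67×10^14 = 5.05×10^-4 m = 0.505 mm.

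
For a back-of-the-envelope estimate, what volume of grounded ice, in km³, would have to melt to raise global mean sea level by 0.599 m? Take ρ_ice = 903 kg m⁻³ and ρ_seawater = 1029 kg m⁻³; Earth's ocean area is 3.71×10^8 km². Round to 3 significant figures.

Required water volume = Δh × A = 0.599 m × 3.71×10^14 m² = 2.222×10^14 m³ = 2.222×10^5 km³.
Ice volume = water volume × ρ_w/ρ_ice = 2.222×10^5 × 1029/903 = 2.53×10^5 km³.

≈ 2.53×10^5 km³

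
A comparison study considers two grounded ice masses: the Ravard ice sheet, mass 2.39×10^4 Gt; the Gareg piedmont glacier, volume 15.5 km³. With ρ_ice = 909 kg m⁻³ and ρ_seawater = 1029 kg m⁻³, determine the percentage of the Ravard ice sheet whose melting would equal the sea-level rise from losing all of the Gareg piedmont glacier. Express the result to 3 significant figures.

Equal sea-level rise means equal mass of meltwater, i.e. equal mass of ice lost.
Ice mass of Gareg: 1.409×10^13 kg; ice mass of Ravard: 2.390×10^16 kg.
Fraction required = 1.409×10^13 / 2.390×10^16 = 5.90×10^-4 → 0.0590 %.

≈ 0.0590 %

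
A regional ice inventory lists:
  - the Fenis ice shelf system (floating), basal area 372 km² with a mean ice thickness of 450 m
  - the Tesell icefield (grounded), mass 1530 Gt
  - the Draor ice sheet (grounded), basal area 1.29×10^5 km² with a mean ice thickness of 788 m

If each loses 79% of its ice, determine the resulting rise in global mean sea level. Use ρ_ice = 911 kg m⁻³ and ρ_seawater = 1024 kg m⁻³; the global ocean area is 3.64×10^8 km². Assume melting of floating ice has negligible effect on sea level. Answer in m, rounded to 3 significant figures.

The Fenis ice shelf system is floating and already displaces its own weight of water, so its melt adds essentially nothing to sea level.
Tesell: 0.79 × 1530 Gt = 1.209×10^15 kg; dividing by ρ_w = 1024 kg m⁻³ gives 1.180×10^12 m³ of water.
Draor: ice volume = 1.29×10^5 km² × 788 m = 1.017×10^5 km³; 0.79 × 1.017×10^5 × (911/1024) = 7.144×10^4 km³ of water.
Total added water ≈ 7.262×10^13 m³ over 3.64×10^14 m² → Δh = 0.200 m.

≈ 0.200 m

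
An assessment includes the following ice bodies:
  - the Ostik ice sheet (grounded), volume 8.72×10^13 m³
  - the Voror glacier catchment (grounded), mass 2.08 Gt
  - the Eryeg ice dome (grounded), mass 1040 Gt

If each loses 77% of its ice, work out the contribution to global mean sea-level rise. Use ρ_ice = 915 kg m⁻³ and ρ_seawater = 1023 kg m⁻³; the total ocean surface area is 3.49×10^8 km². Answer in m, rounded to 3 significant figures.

Ostik: 0.77 × 8.72×10^13 m³ × (915/1023) = 6.006×10^13 m³ of water.
Voror: 0.77 × 2.08 Gt = 1.602×10^12 kg; dividing by ρ_w = 1023 kg m⁻³ gives 1.566×10^9 m³ of water.
Eryeg: 0.77 × 1040 Gt = 8.008×10^14 kg; dividing by ρ_w = 1023 kg m⁻³ gives 7.828×10^11 m³ of water.
Total added water ≈ 6.084×10^13 m³ over 3.49×10^14 m² → Δh = 0.174 m.

≈ 0.174 m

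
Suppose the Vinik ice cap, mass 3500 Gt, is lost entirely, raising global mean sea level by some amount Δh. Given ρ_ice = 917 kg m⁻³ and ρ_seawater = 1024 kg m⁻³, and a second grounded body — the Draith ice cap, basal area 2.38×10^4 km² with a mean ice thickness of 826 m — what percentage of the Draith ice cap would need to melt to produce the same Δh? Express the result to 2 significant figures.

≈ 19 %

Equal sea-level rise means equal mass of meltwater, i.e. equal mass of ice lost.
Ice mass of Vinik: 3.500×10^15 kg; ice mass of Draith: 1.803×10^16 kg.
Fraction required = 3.500×10^15 / 1.803×10^16 = 0.194 → 19 %.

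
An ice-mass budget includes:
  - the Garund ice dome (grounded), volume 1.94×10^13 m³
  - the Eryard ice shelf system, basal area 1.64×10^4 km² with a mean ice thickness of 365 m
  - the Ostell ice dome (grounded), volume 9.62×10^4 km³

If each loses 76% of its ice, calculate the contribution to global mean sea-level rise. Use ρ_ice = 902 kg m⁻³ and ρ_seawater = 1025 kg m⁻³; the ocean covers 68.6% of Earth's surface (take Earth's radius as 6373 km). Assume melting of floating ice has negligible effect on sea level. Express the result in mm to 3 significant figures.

Garund: 0.76 × 1.94×10^13 m³ × (902/1025) = 1.297×10^13 m³ of water.
The Eryard ice shelf system is floating and already displaces its own weight of water, so its melt adds essentially nothing to sea level.
Ostell: 0.76 × 9.62×10^4 km³ × (902/1025) = 6.434×10^4 km³ of water.
Total added water ≈ 7.731×10^13 m³ over 3.50×10^14 m² → Δh = 0.221 m = 221 mm.

≈ 221 mm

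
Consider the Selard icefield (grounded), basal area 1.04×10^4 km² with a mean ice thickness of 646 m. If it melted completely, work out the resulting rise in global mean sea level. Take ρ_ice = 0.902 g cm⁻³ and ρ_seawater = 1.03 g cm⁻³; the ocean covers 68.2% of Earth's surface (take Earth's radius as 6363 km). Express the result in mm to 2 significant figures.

Selard: ice volume = 1.04×10^4 km² × 646 m = 6718 km³; 6718 × (902/1030) = 5883 km³ of water.
Spread over 3.47×10^14 m² of ocean, Δh = 5.883×10^12 / 3.47×10^14 = 0.0170 m = 17 mm.

≈ 17 mm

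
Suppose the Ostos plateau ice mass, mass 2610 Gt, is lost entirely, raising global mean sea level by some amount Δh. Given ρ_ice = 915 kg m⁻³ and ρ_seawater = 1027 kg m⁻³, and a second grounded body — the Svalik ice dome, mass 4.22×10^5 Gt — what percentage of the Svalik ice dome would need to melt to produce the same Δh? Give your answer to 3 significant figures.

Equal sea-level rise means equal mass of meltwater, i.e. equal mass of ice lost.
Ice mass of Ostos: 2.610×10^15 kg; ice mass of Svalik: 4.220×10^17 kg.
Fraction required = 2.610×10^15 / 4.220×10^17 = 6.18×10^-3 → 0.618 %.

≈ 0.618 %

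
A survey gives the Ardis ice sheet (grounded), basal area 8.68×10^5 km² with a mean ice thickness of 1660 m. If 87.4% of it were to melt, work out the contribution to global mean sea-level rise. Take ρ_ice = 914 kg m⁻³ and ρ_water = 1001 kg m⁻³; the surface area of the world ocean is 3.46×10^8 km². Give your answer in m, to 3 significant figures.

Ardis: ice volume = 8.68×10^5 km² × 1660 m = 1.441×10^6 km³; 0.874 × 1.441×10^6 × (914/1001) = 1.150×10^6 km³ of water.
Spread over 3.46×10^14 m² of ocean, Δh = 1.150×10^15 / 3.46×10^14 = 3.32 m.

≈ 3.32 m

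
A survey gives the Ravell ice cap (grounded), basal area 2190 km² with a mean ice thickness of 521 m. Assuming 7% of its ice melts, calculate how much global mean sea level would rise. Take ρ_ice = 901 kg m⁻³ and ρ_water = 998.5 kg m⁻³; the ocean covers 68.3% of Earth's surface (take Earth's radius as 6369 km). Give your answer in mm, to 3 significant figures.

≈ 0.207 mm

Ravell: ice volume = 2190 km² × 521 m = 1141 km³; 0.07 × 1141 × (901/998.5) = 72.07 km³ of water.
Spread over 3.48×10^14 m² of ocean, Δh = 7.207×10^10 / 3.48×10^14 = 2.07×10^-4 m = 0.207 mm.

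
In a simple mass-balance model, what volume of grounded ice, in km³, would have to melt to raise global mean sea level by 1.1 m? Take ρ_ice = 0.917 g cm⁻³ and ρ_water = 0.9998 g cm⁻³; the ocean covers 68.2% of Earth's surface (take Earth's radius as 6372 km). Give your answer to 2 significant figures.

Required water volume = Δh × A = 1.1 m × 3.48×10^14 m² = 3.828×10^14 m³ = 3.828×10^5 km³.
Ice volume = water volume × ρ_w/ρ_ice = 3.828×10^5 × 999.8/917 = 4.2×10^5 km³.

≈ 4.2×10^5 km³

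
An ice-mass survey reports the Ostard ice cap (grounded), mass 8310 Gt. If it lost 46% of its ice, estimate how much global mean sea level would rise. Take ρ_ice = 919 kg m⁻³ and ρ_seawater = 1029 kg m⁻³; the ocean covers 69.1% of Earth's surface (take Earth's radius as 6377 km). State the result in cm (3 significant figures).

≈ 1.05 cm

Ostard: 0.46 × 8310 Gt = 3.823×10^15 kg; dividing by ρ_w = 1029 kg m⁻³ gives 3.715×10^12 m³ of water.
Spread over 3.53×10^14 m² of ocean, Δh = 3.715×10^12 / 3.53×10^14 = 0.0105 m = 1.05 cm.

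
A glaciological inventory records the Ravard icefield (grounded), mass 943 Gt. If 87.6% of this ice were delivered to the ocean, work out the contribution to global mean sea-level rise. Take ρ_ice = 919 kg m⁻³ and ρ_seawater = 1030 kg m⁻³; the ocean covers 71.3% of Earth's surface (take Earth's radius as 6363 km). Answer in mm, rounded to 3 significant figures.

Ravard: 0.876 × 943 Gt = 8.261×10^14 kg; dividing by ρ_w = 1030 kg m⁻³ gives 8.020×10^11 m³ of water.
Spread over 3.63×10^14 m² of ocean, Δh = 8.020×10^11 / 3.63×10^14 = 2.21×10^-3 m = 2.21 mm.

≈ 2.21 mm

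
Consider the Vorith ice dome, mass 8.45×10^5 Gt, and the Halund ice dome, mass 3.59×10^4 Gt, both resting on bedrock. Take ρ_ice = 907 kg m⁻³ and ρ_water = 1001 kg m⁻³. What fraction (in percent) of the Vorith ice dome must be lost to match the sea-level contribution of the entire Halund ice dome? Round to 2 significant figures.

Equal sea-level rise means equal mass of meltwater, i.e. equal mass of ice lost.
Ice mass of Halund: 3.590×10^16 kg; ice mass of Vorith: 8.450×10^17 kg.
Fraction required = 3.590×10^16 / 8.450×10^17 = 0.0425 → 4.2 %.

≈ 4.2 %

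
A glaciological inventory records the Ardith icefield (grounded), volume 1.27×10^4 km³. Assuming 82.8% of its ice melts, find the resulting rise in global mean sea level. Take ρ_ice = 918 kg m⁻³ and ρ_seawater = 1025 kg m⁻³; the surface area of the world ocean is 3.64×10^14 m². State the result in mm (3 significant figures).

Ardith: 0.828 × 1.27×10^4 km³ × (918/1025) = 9418 km³ of water.
Spread over 3.64×10^14 m² of ocean, Δh = 9.418×10^12 / 3.64×10^14 = 0.0259 m = 25.9 mm.

≈ 25.9 mm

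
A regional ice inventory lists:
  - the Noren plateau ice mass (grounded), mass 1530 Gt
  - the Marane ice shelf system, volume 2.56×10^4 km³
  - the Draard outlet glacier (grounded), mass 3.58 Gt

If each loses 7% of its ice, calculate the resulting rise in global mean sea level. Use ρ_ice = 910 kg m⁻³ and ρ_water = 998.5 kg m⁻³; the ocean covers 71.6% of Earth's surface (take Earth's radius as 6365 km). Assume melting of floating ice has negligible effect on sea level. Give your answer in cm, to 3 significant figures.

Noren: 0.07 × 1530 Gt = 1.071×10^14 kg; dividing by ρ_w = 998.5 kg m⁻³ gives 1.073×10^11 m³ of water.
The Marane ice shelf system is floating and already displaces its own weight of water, so its melt adds essentially nothing to sea level.
Draard: 0.07 × 3.58 Gt = 2.506×10^11 kg; dividing by ρ_w = 998.5 kg m⁻³ gives 2.510×10^8 m³ of water.
Total added water ≈ 1.075×10^11 m³ over 3.65×10^14 m² → Δh = 2.95×10^-4 m = 0.0295 cm.

≈ 0.0295 cm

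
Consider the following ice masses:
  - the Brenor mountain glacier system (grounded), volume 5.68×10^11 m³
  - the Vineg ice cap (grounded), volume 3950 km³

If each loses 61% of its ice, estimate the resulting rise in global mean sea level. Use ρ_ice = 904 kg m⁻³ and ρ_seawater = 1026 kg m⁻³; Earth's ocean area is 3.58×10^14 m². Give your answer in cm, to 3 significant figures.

Brenor: 0.61 × 5.68×10^11 m³ × (904/1026) = 3.053×10^11 m³ of water.
Vineg: 0.61 × 3950 km³ × (904/1026) = 2123 km³ of water.
Total added water ≈ 2.428×10^12 m³ over 3.58×10^14 m² → Δh = 6.78×10^-3 m = 0.678 cm.

≈ 0.678 cm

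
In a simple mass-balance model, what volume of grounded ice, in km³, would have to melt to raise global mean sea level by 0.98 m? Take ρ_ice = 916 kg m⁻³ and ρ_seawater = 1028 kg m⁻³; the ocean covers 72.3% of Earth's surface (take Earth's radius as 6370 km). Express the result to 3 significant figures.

≈ 4.05×10^5 km³

Required water volume = Δh × A = 0.98 m × 3.69×10^14 m² = 3.613×10^14 m³ = 3.613×10^5 km³.
Ice volume = water volume × ρ_w/ρ_ice = 3.613×10^5 × 1028/916 = 4.05×10^5 km³.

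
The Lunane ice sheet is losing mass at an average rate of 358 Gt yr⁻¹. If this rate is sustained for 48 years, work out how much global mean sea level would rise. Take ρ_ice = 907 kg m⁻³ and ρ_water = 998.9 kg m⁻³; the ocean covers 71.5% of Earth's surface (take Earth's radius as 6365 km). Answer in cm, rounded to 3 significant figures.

≈ 4.73 cm

Total mass lost = 358 Gt/yr × 48 yr = 1.718×10^4 Gt = 1.718×10^16 kg.
ρ_w = 998.9 kg m⁻³, so water volume = 1.718×10^16 / 998.9 = 1.720×10^13 m³.
Δh = 1.720×10^13 / 3.64×10^14 = 0.0473 m = 4.73 cm.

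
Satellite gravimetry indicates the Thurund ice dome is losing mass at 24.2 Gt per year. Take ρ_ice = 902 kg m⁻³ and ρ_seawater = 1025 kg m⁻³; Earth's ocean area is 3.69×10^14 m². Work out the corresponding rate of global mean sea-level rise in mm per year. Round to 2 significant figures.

≈ 0.064 mm/yr

ρ_w = 1025 kg m⁻³. Annual water volume added = 24.2 Gt / ρ_w = 2.420×10^13 kg / 1025 kg m⁻³ = 2.361×10^10 m³.
Δh per year = 2.361×10^10 / 3.69×10^14 = 6.40×10^-5 m = 0.064 mm.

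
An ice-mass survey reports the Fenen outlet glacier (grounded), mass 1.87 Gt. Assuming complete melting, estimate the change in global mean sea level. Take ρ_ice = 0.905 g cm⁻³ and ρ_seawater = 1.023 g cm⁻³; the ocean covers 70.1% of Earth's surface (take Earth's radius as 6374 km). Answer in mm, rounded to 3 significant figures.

≈ 5.11×10^-3 mm

Fenen: 1.87 Gt = 1.870×10^12 kg; dividing by ρ_w = 1.023 g cm⁻³ = 1023 kg m⁻³ gives 1.828×10^9 m³ of water.
Spread over 3.58×10^14 m² of ocean, Δh = 1.828×10^9 / 3.58×10^14 = 5.11×10^-6 m = 5.11×10^-3 mm.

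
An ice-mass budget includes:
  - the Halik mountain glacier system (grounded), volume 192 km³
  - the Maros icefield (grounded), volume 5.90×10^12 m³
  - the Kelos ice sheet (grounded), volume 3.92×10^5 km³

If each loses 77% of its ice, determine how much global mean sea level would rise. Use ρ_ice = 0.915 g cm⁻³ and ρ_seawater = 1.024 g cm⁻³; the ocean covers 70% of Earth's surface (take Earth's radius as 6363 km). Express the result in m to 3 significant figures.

Halik: 0.77 × 192 km³ × (915/1024) = 132.1 km³ of water.
Maros: 0.77 × 5.90×10^12 m³ × (915/1024) = 4.059×10^12 m³ of water.
Kelos: 0.77 × 3.92×10^5 km³ × (915/1024) = 2.697×10^5 km³ of water.
Total added water ≈ 2.739×10^14 m³ over 3.56×10^14 m² → Δh = 0.769 m.

≈ 0.769 m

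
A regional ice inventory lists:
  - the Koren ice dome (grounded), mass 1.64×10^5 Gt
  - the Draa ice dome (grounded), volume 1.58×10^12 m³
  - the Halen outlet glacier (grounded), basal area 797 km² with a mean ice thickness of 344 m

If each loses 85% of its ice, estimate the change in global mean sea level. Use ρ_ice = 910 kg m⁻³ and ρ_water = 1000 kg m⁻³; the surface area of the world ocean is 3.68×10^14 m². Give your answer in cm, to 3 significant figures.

Koren: 0.85 × 1.64×10^5 Gt = 1.394×10^17 kg; dividing by ρ_w = 1000 kg m⁻³ gives 1.394×10^14 m³ of water.
Draa: 0.85 × 1.58×10^12 m³ × (910/1000) = 1.222×10^12 m³ of water.
Halen: ice volume = 797 km² × 344 m = 274.2 km³; 0.85 × 274.2 × (910/1000) = 212.1 km³ of water.
Total added water ≈ 1.408×10^14 m³ over 3.68×10^14 m² → Δh = 0.383 m = 38.3 cm.

≈ 38.3 cm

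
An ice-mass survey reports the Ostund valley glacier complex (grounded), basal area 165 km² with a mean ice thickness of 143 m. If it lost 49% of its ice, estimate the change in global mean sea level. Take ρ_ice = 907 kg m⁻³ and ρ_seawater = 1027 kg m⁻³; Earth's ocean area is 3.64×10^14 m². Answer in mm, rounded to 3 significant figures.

Ostund: ice volume = 165 km² × 143 m = 23.59 km³; 0.49 × 23.59 × (907/1027) = 10.21 km³ of water.
Spread over 3.64×10^14 m² of ocean, Δh = 1.021×10^10 / 3.64×10^14 = 2.81×10^-5 m = 0.0281 mm.

≈ 0.0281 mm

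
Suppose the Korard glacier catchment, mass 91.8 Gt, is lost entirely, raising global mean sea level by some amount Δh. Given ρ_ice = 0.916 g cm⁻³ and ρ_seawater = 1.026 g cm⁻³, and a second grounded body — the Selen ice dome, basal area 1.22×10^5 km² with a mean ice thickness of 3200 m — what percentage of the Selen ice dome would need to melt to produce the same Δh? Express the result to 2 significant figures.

Equal sea-level rise means equal mass of meltwater, i.e. equal mass of ice lost.
Ice mass of Korard: 9.180×10^13 kg; ice mass of Selen: 3.576×10^17 kg.
Fraction required = 9.180×10^13 / 3.576×10^17 = 2.57×10^-4 → 0.026 %.

≈ 0.026 %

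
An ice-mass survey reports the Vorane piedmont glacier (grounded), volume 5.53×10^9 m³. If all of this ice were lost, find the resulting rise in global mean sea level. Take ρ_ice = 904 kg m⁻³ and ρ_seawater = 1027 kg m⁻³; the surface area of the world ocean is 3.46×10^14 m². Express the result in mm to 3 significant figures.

Vorane: 5.53×10^9 m³ × (904/1027) = 4.868×10^9 m³ of water.
Spread over 3.46×10^14 m² of ocean, Δh = 4.868×10^9 / 3.46×10^14 = 1.41×10^-5 m = 0.0141 mm.

≈ 0.0141 mm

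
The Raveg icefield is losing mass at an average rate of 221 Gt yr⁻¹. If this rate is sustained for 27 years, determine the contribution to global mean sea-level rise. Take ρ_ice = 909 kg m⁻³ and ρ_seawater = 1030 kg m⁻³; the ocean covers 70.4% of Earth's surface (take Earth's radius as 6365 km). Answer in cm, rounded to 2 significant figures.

≈ 1.6 cm

Total mass lost = 221 Gt/yr × 27 yr = 5967 Gt = 5.967×10^15 kg.
ρ_w = 1030 kg m⁻³, so water volume = 5.967×10^15 / 1030 = 5.793×10^12 m³.
Δh = 5.793×10^12 / 3.58×10^14 = 0.0162 m = 1.6 cm.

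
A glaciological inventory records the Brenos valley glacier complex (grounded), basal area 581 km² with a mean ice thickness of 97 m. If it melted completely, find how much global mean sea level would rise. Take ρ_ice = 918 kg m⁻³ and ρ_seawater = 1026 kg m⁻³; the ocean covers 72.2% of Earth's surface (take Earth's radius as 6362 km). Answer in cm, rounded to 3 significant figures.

≈ 0.0137 cm

Brenos: ice volume = 581 km² × 97 m = 56.36 km³; 56.36 × (918/1026) = 50.42 km³ of water.
Spread over 3.67×10^14 m² of ocean, Δh = 5.042×10^10 / 3.67×10^14 = 1.37×10^-4 m = 0.0137 cm.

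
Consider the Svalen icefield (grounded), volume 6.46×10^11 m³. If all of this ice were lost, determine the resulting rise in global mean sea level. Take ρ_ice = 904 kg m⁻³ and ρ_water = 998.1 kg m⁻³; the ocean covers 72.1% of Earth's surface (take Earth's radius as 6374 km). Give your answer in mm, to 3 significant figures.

Svalen: 6.46×10^11 m³ × (904/998.1) = 5.851×10^11 m³ of water.
Spread over 3.68×10^14 m² of ocean, Δh = 5.851×10^11 / 3.68×10^14 = 1.59×10^-3 m = 1.59 mm.

≈ 1.59 mm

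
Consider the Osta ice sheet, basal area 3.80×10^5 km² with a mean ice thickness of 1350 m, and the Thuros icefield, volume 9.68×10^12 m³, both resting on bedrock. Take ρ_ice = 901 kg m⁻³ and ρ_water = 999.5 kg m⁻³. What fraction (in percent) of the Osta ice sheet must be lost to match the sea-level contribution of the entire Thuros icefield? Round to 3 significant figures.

Equal sea-level rise means equal mass of meltwater, i.e. equal mass of ice lost.
Ice mass of Thuros: 8.722×10^15 kg; ice mass of Osta: 4.622×10^17 kg.
Fraction required = 8.722×10^15 / 4.622×10^17 = 0.0189 → 1.89 %.

≈ 1.89 %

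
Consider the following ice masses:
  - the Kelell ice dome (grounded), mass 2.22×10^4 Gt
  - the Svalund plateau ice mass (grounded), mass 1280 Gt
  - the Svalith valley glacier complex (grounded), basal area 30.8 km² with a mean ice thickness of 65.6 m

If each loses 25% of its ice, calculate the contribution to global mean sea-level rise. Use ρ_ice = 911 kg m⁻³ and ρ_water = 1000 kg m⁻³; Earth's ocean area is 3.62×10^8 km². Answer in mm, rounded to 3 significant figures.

≈ 16.2 mm

Kelell: 0.25 × 2.22×10^4 Gt = 5.550×10^15 kg; dividing by ρ_w = 1000 kg m⁻³ gives 5.550×10^12 m³ of water.
Svalund: 0.25 × 1280 Gt = 3.200×10^14 kg; dividing by ρ_w = 1000 kg m⁻³ gives 3.200×10^11 m³ of water.
Svalith: ice volume = 30.8 km² × 65.6 m = 2.020 km³; 0.25 × 2.020 × (911/1000) = 0.4602 km³ of water.
Total added water ≈ 5.870×10^12 m³ over 3.62×10^14 m² → Δh = 0.0162 m = 16.2 mm.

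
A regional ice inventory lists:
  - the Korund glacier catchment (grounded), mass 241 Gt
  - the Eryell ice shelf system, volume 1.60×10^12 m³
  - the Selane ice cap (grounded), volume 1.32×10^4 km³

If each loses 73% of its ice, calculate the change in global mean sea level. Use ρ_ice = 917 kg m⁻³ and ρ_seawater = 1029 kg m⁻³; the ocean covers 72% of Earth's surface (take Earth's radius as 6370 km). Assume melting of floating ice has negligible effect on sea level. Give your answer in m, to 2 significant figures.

≈ 0.024 m

Korund: 0.73 × 241 Gt = 1.759×10^14 kg; dividing by ρ_w = 1029 kg m⁻³ gives 1.710×10^11 m³ of water.
The Eryell ice shelf system is floating and already displaces its own weight of water, so its melt adds essentially nothing to sea level.
Selane: 0.73 × 1.32×10^4 km³ × (917/1029) = 8587 km³ of water.
Total added water ≈ 8.758×10^12 m³ over 3.67×10^14 m² → Δh = 0.0239 m.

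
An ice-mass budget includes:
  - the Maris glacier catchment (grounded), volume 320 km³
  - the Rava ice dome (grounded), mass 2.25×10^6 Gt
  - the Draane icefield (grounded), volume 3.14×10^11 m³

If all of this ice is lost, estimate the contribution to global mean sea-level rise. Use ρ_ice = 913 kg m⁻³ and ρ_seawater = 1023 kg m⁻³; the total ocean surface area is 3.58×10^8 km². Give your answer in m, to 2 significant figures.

Maris: 320 km³ × (913/1023) = 285.6 km³ of water.
Rava: 2.25×10^6 Gt = 2.250×10^18 kg; dividing by ρ_w = 1023 kg m⁻³ gives 2.199×10^15 m³ of water.
Draane: 3.14×10^11 m³ × (913/1023) = 2.802×10^11 m³ of water.
Total added water ≈ 2.200×10^15 m³ over 3.58×10^14 m² → Δh = 6.15 m.

≈ 6.1 m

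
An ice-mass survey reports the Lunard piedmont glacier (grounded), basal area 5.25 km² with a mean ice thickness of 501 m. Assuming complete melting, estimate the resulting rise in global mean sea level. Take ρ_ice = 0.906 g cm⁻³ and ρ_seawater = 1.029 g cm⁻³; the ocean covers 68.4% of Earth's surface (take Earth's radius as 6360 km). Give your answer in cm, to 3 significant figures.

≈ 6.66×10^-4 cm

Lunard: ice volume = 5.25 km² × 501 m = 2.630 km³; 2.630 × (906/1029) = 2.316 km³ of water.
Spread over 3.48×10^14 m² of ocean, Δh = 2.316×10^9 / 3.48×10^14 = 6.66×10^-6 m = 6.66×10^-4 cm.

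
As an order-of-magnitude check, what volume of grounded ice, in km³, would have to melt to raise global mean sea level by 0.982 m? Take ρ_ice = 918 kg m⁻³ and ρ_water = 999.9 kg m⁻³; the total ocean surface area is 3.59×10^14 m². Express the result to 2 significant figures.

≈ 3.8×10^5 km³

Required water volume = Δh × A = 0.982 m × 3.59×10^14 m² = 3.525×10^14 m³ = 3.525×10^5 km³.
Ice volume = water volume × ρ_w/ρ_ice = 3.525×10^5 × 999.9/918 = 3.8×10^5 km³.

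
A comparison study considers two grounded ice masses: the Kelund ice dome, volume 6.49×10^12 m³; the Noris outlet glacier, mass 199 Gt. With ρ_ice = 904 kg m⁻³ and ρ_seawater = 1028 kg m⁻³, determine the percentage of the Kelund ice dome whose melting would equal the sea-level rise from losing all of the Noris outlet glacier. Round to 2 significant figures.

Equal sea-level rise means equal mass of meltwater, i.e. equal mass of ice lost.
Ice mass of Noris: 1.990×10^14 kg; ice mass of Kelund: 5.867×10^15 kg.
Fraction required = 1.990×10^14 / 5.867×10^15 = 0.0339 → 3.4 %.

≈ 3.4 %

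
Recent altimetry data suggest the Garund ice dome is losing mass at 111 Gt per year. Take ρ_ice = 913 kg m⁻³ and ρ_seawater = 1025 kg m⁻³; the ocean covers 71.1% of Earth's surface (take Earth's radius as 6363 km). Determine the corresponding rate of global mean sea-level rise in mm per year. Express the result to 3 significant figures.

≈ 0.299 mm/yr

ρ_w = 1025 kg m⁻³. Annual water volume added = 111 Gt / ρ_w = 1.110×10^14 kg / 1025 kg m⁻³ = 1.083×10^11 m³.
Δh per year = 1.083×10^11 / 3.62×10^14 = 2.99×10^-4 m = 0.299 mm.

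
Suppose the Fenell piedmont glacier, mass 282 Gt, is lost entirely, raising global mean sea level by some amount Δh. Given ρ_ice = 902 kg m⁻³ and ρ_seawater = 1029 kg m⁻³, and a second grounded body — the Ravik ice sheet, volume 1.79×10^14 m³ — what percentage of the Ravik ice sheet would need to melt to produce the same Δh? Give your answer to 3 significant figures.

≈ 0.175 %

Equal sea-level rise means equal mass of meltwater, i.e. equal mass of ice lost.
Ice mass of Fenell: 2.820×10^14 kg; ice mass of Ravik: 1.615×10^17 kg.
Fraction required = 2.820×10^14 / 1.615×10^17 = 1.75×10^-3 → 0.175 %.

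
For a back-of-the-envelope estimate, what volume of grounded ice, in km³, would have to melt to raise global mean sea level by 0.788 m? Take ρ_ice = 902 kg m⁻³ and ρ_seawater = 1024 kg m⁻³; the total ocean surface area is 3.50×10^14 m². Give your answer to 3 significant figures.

Required water volume = Δh × A = 0.788 m × 3.50×10^14 m² = 2.758×10^14 m³ = 2.758×10^5 km³.
Ice volume = water volume × ρ_w/ρ_ice = 2.758×10^5 × 1024/902 = 3.13×10^5 km³.

≈ 3.13×10^5 km³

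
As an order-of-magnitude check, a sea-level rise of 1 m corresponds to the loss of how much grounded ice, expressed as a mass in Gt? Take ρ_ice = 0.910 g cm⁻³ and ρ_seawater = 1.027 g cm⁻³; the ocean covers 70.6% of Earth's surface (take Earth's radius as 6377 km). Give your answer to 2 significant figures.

≈ 3.7×10^5 Gt

Required water volume = Δh × A = 1 m × 3.61×10^14 m² = 3.608×10^14 m³.
ρ_w = 1.027 g cm⁻³ = 1027 kg m⁻³, so the mass of water = 3.608×10^14 m³ × 1027 kg m⁻³ = 3.705×10^17 kg = 3.7×10^5 Gt (and the same mass of ice, by conservation).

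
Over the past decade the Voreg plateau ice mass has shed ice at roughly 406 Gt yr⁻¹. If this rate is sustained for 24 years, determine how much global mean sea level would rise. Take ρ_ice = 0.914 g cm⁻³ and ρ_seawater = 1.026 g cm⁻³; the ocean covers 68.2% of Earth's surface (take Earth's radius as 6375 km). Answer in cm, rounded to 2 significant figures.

Total mass lost = 406 Gt/yr × 24 yr = 9744 Gt = 9.744×10^15 kg.
ρ_w = 1.026 g cm⁻³ = 1026 kg m⁻³, so water volume = 9.744×10^15 / 1026 = 9.497×10^12 m³.
Δh = 9.497×10^12 / 3.48×10^14 = 0.0273 m = 2.7 cm.

≈ 2.7 cm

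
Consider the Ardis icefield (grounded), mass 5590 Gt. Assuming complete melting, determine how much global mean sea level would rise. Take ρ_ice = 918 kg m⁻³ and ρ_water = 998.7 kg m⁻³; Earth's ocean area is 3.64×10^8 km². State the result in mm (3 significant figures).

≈ 15.4 mm

Ardis: 5590 Gt = 5.590×10^15 kg; dividing by ρ_w = 998.7 kg m⁻³ gives 5.597×10^12 m³ of water.
Spread over 3.64×10^14 m² of ocean, Δh = 5.597×10^12 / 3.64×10^14 = 0.0154 m = 15.4 mm.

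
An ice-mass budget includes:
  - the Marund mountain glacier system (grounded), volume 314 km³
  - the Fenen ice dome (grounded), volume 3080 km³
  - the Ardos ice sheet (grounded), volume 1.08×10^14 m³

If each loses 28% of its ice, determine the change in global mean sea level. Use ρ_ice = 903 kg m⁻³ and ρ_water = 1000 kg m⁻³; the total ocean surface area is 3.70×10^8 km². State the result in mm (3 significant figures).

≈ 76.1 mm

Marund: 0.28 × 314 km³ × (903/1000) = 79.39 km³ of water.
Fenen: 0.28 × 3080 km³ × (903/1000) = 778.7 km³ of water.
Ardos: 0.28 × 1.08×10^14 m³ × (903/1000) = 2.731×10^13 m³ of water.
Total added water ≈ 2.816×10^13 m³ over 3.70×10^14 m² → Δh = 0.0761 m = 76.1 mm.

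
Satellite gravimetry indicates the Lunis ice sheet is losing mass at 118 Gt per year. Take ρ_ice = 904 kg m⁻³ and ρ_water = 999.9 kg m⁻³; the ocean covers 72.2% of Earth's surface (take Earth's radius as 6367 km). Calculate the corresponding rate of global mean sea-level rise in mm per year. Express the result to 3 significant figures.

≈ 0.321 mm/yr

ρ_w = 999.9 kg m⁻³. Annual water volume added = 118 Gt / ρ_w = 1.180×10^14 kg / 999.9 kg m⁻³ = 1.180×10^11 m³.
Δh per year = 1.180×10^11 / 3.68×10^14 = 3.21×10^-4 m = 0.321 mm.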